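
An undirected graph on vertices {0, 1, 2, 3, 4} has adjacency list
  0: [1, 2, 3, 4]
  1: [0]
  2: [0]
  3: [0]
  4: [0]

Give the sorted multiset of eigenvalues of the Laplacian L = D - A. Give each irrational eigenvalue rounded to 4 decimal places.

With the vertex order [0, 1, 2, 3, 4], the degrees are [4, 1, 1, 1, 1], giving D = diag(4, 1, 1, 1, 1) and L = D - A. The multiplicity of 0 as a Laplacian eigenvalue equals the number of connected components. The single zero eigenvalue shows the graph is connected. By the matrix-tree theorem the graph has (1/5) * product of the nonzero eigenvalues = 1 spanning tree. The largest eigenvalue, 5, is at most the vertex count 5.

[0, 1, 1, 1, 5]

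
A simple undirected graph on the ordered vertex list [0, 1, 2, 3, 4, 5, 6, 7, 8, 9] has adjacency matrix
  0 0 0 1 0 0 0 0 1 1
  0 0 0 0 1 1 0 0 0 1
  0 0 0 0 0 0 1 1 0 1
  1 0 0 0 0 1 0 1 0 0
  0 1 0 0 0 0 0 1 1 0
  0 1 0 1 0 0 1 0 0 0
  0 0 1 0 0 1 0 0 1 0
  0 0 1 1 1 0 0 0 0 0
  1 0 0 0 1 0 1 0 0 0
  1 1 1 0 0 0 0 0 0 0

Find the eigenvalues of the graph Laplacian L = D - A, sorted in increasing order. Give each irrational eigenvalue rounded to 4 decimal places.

Reading degrees in the order [0, 1, 2, 3, 4, 5, 6, 7, 8, 9] gives [3, 3, 3, 3, 3, 3, 3, 3, 3, 3]; set D = diag(3, 3, 3, 3, 3, 3, 3, 3, 3, 3) and form L = D - A. Since every row of L sums to 0, the all-ones vector is in the kernel and 0 is an eigenvalue. The single zero eigenvalue shows the graph is connected. The eigenvalues sum to 30, which equals trace(L) = 2|E|.

[0, 2, 2, 2, 2, 2, 5, 5, 5, 5]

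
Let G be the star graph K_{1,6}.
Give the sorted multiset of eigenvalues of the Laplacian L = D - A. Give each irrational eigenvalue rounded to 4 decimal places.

The graph has 7 vertices and degree multiset [6, 1, 1, 1, 1, 1, 1]; D is the diagonal matrix of degrees and L = D - A. The multiplicity of 0 as a Laplacian eigenvalue equals the number of connected components. The largest eigenvalue, 7, is at most the vertex count 7.

[0, 1, 1, 1, 1, 1, 7]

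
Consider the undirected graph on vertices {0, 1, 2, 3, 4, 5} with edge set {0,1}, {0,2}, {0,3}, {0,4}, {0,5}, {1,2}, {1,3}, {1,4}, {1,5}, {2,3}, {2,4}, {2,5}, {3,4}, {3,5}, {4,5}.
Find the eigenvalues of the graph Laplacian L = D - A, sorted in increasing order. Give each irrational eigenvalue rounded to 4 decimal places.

Each diagonal entry of L is the vertex degree and each off-diagonal entry is -1 where an edge is present, 0 otherwise; in the order [0, 1, 2, 3, 4, 5] the diagonal is [5, 5, 5, 5, 5, 5]. The multiplicity of 0 as a Laplacian eigenvalue equals the number of connected components.

[0, 6, 6, 6, 6, 6]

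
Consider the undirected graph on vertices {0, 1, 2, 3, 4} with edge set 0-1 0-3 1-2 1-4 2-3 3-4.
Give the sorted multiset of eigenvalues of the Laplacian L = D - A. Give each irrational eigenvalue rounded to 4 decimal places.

Each diagonal entry of L is the vertex degree and each off-diagonal entry is -1 where an edge is present, 0 otherwise; in the order [0, 1, 2, 3, 4] the diagonal is [2, 3, 2, 3, 2]. Diagonalising L (or applying a numerical eigensolver to the 5x5 matrix) gives the spectrum above. The single zero eigenvalue shows the graph is connected.

[0, 2, 2, 3, 5]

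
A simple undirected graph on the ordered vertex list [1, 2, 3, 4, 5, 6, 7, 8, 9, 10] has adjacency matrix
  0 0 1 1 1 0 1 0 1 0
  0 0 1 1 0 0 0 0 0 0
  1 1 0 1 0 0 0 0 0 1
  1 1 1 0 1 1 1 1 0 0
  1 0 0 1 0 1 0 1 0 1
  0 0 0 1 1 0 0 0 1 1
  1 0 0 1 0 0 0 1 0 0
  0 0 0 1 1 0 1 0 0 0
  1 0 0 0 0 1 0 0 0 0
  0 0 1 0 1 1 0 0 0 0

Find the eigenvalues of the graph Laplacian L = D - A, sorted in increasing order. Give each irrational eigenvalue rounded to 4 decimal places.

Each diagonal entry of L is the vertex degree and each off-diagonal entry is -1 where an edge is present, 0 otherwise; in the order [1, 2, 3, 4, 5, 6, 7, 8, 9, 10] the diagonal is [5, 2, 4, 7, 5, 4, 3, 3, 2, 3]. Since every row of L sums to 0, the all-ones vector is in the kernel and 0 is an eigenvalue.

[0, 1.4624, 1.7008, 2.1669, 3.4377, 4.1865, 4.5367, 5.3223, 7.0011, 8.1856]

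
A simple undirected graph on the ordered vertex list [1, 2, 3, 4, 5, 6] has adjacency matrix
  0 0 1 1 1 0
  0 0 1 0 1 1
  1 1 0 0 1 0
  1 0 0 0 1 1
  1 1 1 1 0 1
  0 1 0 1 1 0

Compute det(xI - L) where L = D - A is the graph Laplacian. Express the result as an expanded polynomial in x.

x^6 - 20x^5 + 155x^4 - 580x^3 + 1045x^2 - 726x

Reading degrees in the order [1, 2, 3, 4, 5, 6] gives [3, 3, 3, 3, 5, 3]; set D = diag(3, 3, 3, 3, 5, 3) and form L = D - A. Computing det(xI - L) by cofactor expansion (or equivalently via sum-over-permutations) gives x^6 - 20x^5 + 155x^4 - 580x^3 + 1045x^2 - 726x. Since p(0) = det(-L) = 0, x divides p(x). The eigenvalues sum to 20, which equals trace(L) = 2|E|. There is one zero in the spectrum, matching the 1 component.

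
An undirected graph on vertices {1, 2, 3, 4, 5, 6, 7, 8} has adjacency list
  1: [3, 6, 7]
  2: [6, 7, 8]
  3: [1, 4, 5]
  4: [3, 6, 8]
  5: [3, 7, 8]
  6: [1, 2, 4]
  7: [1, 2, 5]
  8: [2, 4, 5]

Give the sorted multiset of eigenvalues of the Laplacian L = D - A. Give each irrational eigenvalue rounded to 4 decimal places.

With the vertex order [1, 2, 3, 4, 5, 6, 7, 8], the degrees are [3, 3, 3, 3, 3, 3, 3, 3], giving D = diag(3, 3, 3, 3, 3, 3, 3, 3) and L = D - A. Diagonalising L (or applying a numerical eigensolver to the 8x8 matrix) gives the spectrum above.

[0, 2, 2, 2, 4, 4, 4, 6]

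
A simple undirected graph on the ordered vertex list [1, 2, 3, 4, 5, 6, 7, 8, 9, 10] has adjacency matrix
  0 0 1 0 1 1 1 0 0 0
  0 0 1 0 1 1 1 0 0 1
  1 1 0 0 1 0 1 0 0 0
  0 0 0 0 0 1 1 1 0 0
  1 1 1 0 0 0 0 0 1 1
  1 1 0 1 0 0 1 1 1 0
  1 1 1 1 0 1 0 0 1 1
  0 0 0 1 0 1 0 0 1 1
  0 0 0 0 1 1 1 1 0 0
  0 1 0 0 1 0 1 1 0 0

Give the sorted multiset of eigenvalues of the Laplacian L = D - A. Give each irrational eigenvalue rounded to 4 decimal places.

With the vertex order [1, 2, 3, 4, 5, 6, 7, 8, 9, 10], the degrees are [4, 5, 4, 3, 5, 6, 7, 4, 4, 4], giving D = diag(4, 5, 4, 3, 5, 6, 7, 4, 4, 4) and L = D - A. The multiplicity of 0 as a Laplacian eigenvalue equals the number of connected components. By the matrix-tree theorem the graph has (1/10) * product of the nonzero eigenvalues = 113784 spanning trees. There is one zero in the spectrum, matching the 1 component.

[0, 2.0522, 3.1752, 3.6256, 4.6127, 5, 5.2925, 6, 7.6869, 8.5548]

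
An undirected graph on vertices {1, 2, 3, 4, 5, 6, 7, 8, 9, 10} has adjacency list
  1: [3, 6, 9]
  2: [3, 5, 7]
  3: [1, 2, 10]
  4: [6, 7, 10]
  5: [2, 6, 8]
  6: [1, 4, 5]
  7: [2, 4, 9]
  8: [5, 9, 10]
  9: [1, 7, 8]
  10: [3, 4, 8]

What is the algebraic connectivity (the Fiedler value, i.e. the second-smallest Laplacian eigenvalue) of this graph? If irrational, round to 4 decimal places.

With the vertex order [1, 2, 3, 4, 5, 6, 7, 8, 9, 10], the degrees are [3, 3, 3, 3, 3, 3, 3, 3, 3, 3], giving D = diag(3, 3, 3, 3, 3, 3, 3, 3, 3, 3) and L = D - A. The sorted Laplacian eigenvalues are [0, 2, 2, 2, 2, 2, 5, 5, 5, 5]; the algebraic connectivity is the second entry, 2. By the matrix-tree theorem the graph has (1/10) * product of the nonzero eigenvalues = 2000 spanning trees.

2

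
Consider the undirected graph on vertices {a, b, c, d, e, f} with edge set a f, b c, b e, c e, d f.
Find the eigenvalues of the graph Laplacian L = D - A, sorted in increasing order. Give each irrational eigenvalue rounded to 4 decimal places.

[0, 0, 1, 3, 3, 3]

Each diagonal entry of L is the vertex degree and each off-diagonal entry is -1 where an edge is present, 0 otherwise; in the order [a, b, c, d, e, f] the diagonal is [1, 2, 2, 1, 2, 2]. L is symmetric positive semidefinite, so every eigenvalue is real and nonnegative. The 2 zero eigenvalues correspond to the 2 connected components. There are 2 zeros in the spectrum, matching the 2 components. The eigenvalues sum to 10, which equals trace(L) = 2|E|.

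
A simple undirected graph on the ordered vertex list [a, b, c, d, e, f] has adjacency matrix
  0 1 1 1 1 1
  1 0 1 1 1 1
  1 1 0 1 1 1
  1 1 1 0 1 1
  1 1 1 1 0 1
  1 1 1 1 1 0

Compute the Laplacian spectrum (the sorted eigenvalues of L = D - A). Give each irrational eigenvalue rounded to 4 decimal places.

With the vertex order [a, b, c, d, e, f], the degrees are [5, 5, 5, 5, 5, 5], giving D = diag(5, 5, 5, 5, 5, 5) and L = D - A. L is symmetric positive semidefinite, so every eigenvalue is real and nonnegative. By the matrix-tree theorem the graph has (1/6) * product of the nonzero eigenvalues = 1296 spanning trees.

[0, 6, 6, 6, 6, 6]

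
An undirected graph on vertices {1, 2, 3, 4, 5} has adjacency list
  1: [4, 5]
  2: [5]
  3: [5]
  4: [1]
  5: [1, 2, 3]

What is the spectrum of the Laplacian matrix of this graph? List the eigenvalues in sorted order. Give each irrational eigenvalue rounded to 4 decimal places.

[0, 0.5188, 1, 2.3111, 4.1701]

With the vertex order [1, 2, 3, 4, 5], the degrees are [2, 1, 1, 1, 3], giving D = diag(2, 1, 1, 1, 3) and L = D - A. Since every row of L sums to 0, the all-ones vector is in the kernel and 0 is an eigenvalue. The single zero eigenvalue shows the graph is connected. The eigenvalues sum to 8, which equals trace(L) = 2|E|. The largest eigenvalue, 4.1701, is at most the vertex count 5.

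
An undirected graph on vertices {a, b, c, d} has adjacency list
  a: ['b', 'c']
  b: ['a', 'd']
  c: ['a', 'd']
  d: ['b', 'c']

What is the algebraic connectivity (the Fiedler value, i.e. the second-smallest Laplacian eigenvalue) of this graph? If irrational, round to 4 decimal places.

2

Reading degrees in the order [a, b, c, d] gives [2, 2, 2, 2]; set D = diag(2, 2, 2, 2) and form L = D - A. The smallest Laplacian eigenvalue is always 0. The next one, lambda_2 = 2, measures how hard the graph is to disconnect: larger values mean better connectivity. The largest eigenvalue, 4, is at most the vertex count 4.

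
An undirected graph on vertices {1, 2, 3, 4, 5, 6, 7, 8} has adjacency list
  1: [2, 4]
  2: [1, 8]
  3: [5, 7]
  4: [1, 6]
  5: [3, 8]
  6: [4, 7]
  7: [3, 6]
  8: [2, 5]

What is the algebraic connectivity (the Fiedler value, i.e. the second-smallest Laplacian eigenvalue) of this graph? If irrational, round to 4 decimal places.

Reading degrees in the order [1, 2, 3, 4, 5, 6, 7, 8] gives [2, 2, 2, 2, 2, 2, 2, 2]; set D = diag(2, 2, 2, 2, 2, 2, 2, 2) and form L = D - A. The smallest Laplacian eigenvalue is always 0. The next one, lambda_2 = 0.5858, measures how hard the graph is to disconnect: larger values mean better connectivity.

0.5858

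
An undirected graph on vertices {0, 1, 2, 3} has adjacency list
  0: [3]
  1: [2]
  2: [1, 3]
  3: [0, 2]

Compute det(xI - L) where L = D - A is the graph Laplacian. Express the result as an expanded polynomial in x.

x^4 - 6x^3 + 10x^2 - 4x

Each diagonal entry of L is the vertex degree and each off-diagonal entry is -1 where an edge is present, 0 otherwise; in the order [0, 1, 2, 3] the diagonal is [1, 1, 2, 2]. L has integer entries, so p(x) = det(xI - L) has integer coefficients. Expanding the determinant yields x^4 - 6x^3 + 10x^2 - 4x. The coefficient of x^3 equals -trace(L) = -6, matching the sum of degrees. The eigenvalues sum to 6, which equals trace(L) = 2|E|.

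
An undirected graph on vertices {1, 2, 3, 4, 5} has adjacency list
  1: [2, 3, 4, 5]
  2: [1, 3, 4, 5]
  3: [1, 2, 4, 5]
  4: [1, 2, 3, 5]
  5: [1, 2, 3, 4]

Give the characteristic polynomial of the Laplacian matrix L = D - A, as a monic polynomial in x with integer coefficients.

With the vertex order [1, 2, 3, 4, 5], the degrees are [4, 4, 4, 4, 4], giving D = diag(4, 4, 4, 4, 4) and L = D - A. The eigenvalues of L are [0, 5, 5, 5, 5]; the characteristic polynomial is the product of (x - lambda_i), which multiplies out to x^5 - 20x^4 + 150x^3 - 500x^2 + 625x. The constant term is 0 because L is singular (the all-ones vector lies in its kernel). By the matrix-tree theorem the graph has (1/5) * product of the nonzero eigenvalues = 125 spanning trees.

x^5 - 20x^4 + 150x^3 - 500x^2 + 625x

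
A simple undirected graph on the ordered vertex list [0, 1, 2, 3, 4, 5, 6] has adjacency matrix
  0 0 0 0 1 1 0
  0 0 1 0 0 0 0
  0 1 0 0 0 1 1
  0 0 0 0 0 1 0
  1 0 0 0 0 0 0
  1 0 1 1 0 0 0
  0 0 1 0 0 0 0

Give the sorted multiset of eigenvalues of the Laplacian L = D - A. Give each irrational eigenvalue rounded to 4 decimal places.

[0, 0.3217, 0.6802, 1, 2.1397, 3.2297, 4.6287]

Each diagonal entry of L is the vertex degree and each off-diagonal entry is -1 where an edge is present, 0 otherwise; in the order [0, 1, 2, 3, 4, 5, 6] the diagonal is [2, 1, 3, 1, 1, 3, 1]. Diagonalising L (or applying a numerical eigensolver to the 7x7 matrix) gives the spectrum above. There is one zero in the spectrum, matching the 1 component.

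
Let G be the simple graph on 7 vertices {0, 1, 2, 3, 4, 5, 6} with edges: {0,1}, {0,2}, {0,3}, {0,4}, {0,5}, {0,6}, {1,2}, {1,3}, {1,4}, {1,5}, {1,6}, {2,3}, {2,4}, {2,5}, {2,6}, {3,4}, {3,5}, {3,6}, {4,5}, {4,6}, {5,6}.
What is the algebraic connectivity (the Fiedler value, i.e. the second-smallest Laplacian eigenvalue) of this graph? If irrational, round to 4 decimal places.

With the vertex order [0, 1, 2, 3, 4, 5, 6], the degrees are [6, 6, 6, 6, 6, 6, 6], giving D = diag(6, 6, 6, 6, 6, 6, 6) and L = D - A. Computing the eigenvalues of L and sorting gives [0, 7, 7, 7, 7, 7, 7]. The Fiedler value lambda_2 = 7 is strictly positive, so the graph is connected. By the matrix-tree theorem the graph has (1/7) * product of the nonzero eigenvalues = 16807 spanning trees.

7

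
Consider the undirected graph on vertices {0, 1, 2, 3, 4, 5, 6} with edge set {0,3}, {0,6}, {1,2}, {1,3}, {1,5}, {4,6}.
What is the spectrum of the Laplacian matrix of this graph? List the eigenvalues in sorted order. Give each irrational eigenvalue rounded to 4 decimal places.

[0, 0.2254, 1, 1, 2.1859, 3.3604, 4.2283]

Each diagonal entry of L is the vertex degree and each off-diagonal entry is -1 where an edge is present, 0 otherwise; in the order [0, 1, 2, 3, 4, 5, 6] the diagonal is [2, 3, 1, 2, 1, 1, 2]. L is symmetric positive semidefinite, so every eigenvalue is real and nonnegative. The single zero eigenvalue shows the graph is connected. There is one zero in the spectrum, matching the 1 component. The largest eigenvalue, 4.2283, is at most the vertex count 7.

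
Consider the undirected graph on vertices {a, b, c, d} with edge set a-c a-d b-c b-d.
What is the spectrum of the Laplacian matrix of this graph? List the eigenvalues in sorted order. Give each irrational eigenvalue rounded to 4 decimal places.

[0, 2, 2, 4]

Each diagonal entry of L is the vertex degree and each off-diagonal entry is -1 where an edge is present, 0 otherwise; in the order [a, b, c, d] the diagonal is [2, 2, 2, 2]. Since every row of L sums to 0, the all-ones vector is in the kernel and 0 is an eigenvalue. The single zero eigenvalue shows the graph is connected. The eigenvalues sum to 8, which equals trace(L) = 2|E|.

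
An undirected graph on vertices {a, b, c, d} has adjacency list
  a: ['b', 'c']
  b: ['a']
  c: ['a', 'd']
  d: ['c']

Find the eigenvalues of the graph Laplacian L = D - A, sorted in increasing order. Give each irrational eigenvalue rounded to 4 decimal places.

[0, 0.5858, 2, 3.4142]

Each diagonal entry of L is the vertex degree and each off-diagonal entry is -1 where an edge is present, 0 otherwise; in the order [a, b, c, d] the diagonal is [2, 1, 2, 1]. L is symmetric positive semidefinite, so every eigenvalue is real and nonnegative. The single zero eigenvalue shows the graph is connected. The largest eigenvalue, 3.4142, is at most the vertex count 4.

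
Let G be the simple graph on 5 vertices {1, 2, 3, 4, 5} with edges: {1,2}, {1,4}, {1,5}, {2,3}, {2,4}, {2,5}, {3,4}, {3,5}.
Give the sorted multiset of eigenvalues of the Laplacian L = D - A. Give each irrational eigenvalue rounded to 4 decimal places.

[0, 3, 3, 5, 5]

With the vertex order [1, 2, 3, 4, 5], the degrees are [3, 4, 3, 3, 3], giving D = diag(3, 4, 3, 3, 3) and L = D - A. The multiplicity of 0 as a Laplacian eigenvalue equals the number of connected components. The largest eigenvalue, 5, is at most the vertex count 5. The eigenvalues sum to 16, which equals trace(L) = 2|E|.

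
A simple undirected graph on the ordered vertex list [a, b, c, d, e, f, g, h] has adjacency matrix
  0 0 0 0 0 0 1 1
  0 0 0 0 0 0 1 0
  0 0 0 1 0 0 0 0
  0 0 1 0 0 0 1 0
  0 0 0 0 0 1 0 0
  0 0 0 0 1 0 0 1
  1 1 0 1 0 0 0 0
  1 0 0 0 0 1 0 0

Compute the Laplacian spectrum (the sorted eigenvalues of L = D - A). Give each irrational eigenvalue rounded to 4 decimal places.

With the vertex order [a, b, c, d, e, f, g, h], the degrees are [2, 1, 1, 2, 1, 2, 3, 2], giving D = diag(2, 1, 1, 2, 1, 2, 3, 2) and L = D - A. Since every row of L sums to 0, the all-ones vector is in the kernel and 0 is an eigenvalue. The single zero eigenvalue shows the graph is connected.

[0, 0.1864, 0.5858, 1, 2, 2.4707, 3.4142, 4.3429]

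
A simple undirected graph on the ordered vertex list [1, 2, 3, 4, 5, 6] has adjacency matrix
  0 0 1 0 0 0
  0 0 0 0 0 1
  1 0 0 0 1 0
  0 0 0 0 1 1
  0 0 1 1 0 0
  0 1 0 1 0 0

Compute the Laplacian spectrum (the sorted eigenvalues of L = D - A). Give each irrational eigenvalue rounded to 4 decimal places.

Reading degrees in the order [1, 2, 3, 4, 5, 6] gives [1, 1, 2, 2, 2, 2]; set D = diag(1, 1, 2, 2, 2, 2) and form L = D - A. Since every row of L sums to 0, the all-ones vector is in the kernel and 0 is an eigenvalue. There is one zero in the spectrum, matching the 1 component.

[0, 0.2679, 1, 2, 3, 3.7321]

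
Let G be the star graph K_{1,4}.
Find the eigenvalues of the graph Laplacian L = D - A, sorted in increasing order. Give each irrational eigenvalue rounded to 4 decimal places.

The graph has 5 vertices and degree multiset [4, 1, 1, 1, 1]; D is the diagonal matrix of degrees and L = D - A. Diagonalising L (or applying a numerical eigensolver to the 5x5 matrix) gives the spectrum above. The single zero eigenvalue shows the graph is connected. The largest eigenvalue, 5, is at most the vertex count 5. The eigenvalues sum to 8, which equals trace(L) = 2|E|.

[0, 1, 1, 1, 5]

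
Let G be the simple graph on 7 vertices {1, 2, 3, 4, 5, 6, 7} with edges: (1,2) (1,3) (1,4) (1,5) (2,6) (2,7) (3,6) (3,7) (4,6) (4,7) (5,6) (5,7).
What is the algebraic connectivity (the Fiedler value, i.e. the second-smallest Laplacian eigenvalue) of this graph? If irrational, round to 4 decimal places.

With the vertex order [1, 2, 3, 4, 5, 6, 7], the degrees are [4, 3, 3, 3, 3, 4, 4], giving D = diag(4, 3, 3, 3, 3, 4, 4) and L = D - A. The smallest Laplacian eigenvalue is always 0. The next one, lambda_2 = 3, measures how hard the graph is to disconnect: larger values mean better connectivity. The eigenvalues sum to 24, which equals trace(L) = 2|E|.

3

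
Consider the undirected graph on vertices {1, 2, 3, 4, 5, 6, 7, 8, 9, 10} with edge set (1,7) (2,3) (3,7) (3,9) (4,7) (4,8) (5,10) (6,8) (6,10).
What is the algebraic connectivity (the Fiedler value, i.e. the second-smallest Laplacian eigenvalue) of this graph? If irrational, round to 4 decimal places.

0.1236

With the vertex order [1, 2, 3, 4, 5, 6, 7, 8, 9, 10], the degrees are [1, 1, 3, 2, 1, 2, 3, 2, 1, 2], giving D = diag(1, 1, 3, 2, 1, 2, 3, 2, 1, 2) and L = D - A. The sorted Laplacian eigenvalues are [0, 0.1236, 0.4790, 0.7723, 1, 1.5904, 2.5350, 3.1669, 3.6885, 4.6442]; the algebraic connectivity is the second entry, 0.1236. By the matrix-tree theorem the graph has (1/10) * product of the nonzero eigenvalues = 1 spanning tree.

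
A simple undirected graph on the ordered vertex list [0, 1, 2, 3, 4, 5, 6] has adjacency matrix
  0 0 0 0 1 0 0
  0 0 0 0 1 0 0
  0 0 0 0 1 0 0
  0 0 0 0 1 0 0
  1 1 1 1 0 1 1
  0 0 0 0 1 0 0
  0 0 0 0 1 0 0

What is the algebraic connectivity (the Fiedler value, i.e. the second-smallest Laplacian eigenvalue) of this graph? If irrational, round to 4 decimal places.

Each diagonal entry of L is the vertex degree and each off-diagonal entry is -1 where an edge is present, 0 otherwise; in the order [0, 1, 2, 3, 4, 5, 6] the diagonal is [1, 1, 1, 1, 6, 1, 1]. The smallest Laplacian eigenvalue is always 0. The next one, lambda_2 = 1, measures how hard the graph is to disconnect: larger values mean better connectivity.

1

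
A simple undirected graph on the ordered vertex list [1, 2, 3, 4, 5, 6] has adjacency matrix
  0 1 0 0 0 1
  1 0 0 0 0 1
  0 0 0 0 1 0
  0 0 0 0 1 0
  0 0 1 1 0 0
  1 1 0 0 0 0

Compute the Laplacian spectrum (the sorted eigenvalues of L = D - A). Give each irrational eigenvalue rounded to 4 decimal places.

With the vertex order [1, 2, 3, 4, 5, 6], the degrees are [2, 2, 1, 1, 2, 2], giving D = diag(2, 2, 1, 1, 2, 2) and L = D - A. Since every row of L sums to 0, the all-ones vector is in the kernel and 0 is an eigenvalue. The 2 zero eigenvalues correspond to the 2 connected components. The eigenvalues sum to 10, which equals trace(L) = 2|E|.

[0, 0, 1, 3, 3, 3]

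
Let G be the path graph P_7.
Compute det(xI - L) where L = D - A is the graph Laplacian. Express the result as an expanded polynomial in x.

The graph has 7 vertices and degree multiset [2, 2, 2, 2, 2, 1, 1]; D is the diagonal matrix of degrees and L = D - A. L has integer entries, so p(x) = det(xI - L) has integer coefficients. Expanding the determinant yields x^7 - 12x^6 + 55x^5 - 120x^4 + 126x^3 - 56x^2 + 7x. The constant term is 0 because L is singular (the all-ones vector lies in its kernel). The eigenvalues sum to 12, which equals trace(L) = 2|E|. The largest eigenvalue, 3.8019, is at most the vertex count 7.

x^7 - 12x^6 + 55x^5 - 120x^4 + 126x^3 - 56x^2 + 7x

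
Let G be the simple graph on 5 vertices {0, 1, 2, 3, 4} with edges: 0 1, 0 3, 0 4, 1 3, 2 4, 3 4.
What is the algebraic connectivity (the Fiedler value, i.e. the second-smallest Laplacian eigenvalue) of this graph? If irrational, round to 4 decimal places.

0.8299

With the vertex order [0, 1, 2, 3, 4], the degrees are [3, 2, 1, 3, 3], giving D = diag(3, 2, 1, 3, 3) and L = D - A. The smallest Laplacian eigenvalue is always 0. The next one, lambda_2 = 0.8299, measures how hard the graph is to disconnect: larger values mean better connectivity. By the matrix-tree theorem the graph has (1/5) * product of the nonzero eigenvalues = 8 spanning trees.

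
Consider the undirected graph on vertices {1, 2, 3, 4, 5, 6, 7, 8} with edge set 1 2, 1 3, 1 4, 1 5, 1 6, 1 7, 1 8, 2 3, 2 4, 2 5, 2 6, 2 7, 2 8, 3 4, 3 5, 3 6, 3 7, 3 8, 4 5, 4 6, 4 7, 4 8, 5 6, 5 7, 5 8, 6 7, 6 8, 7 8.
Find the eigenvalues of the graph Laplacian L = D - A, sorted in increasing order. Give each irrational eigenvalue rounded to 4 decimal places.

[0, 8, 8, 8, 8, 8, 8, 8]

Reading degrees in the order [1, 2, 3, 4, 5, 6, 7, 8] gives [7, 7, 7, 7, 7, 7, 7, 7]; set D = diag(7, 7, 7, 7, 7, 7, 7, 7) and form L = D - A. Since every row of L sums to 0, the all-ones vector is in the kernel and 0 is an eigenvalue. The single zero eigenvalue shows the graph is connected. There is one zero in the spectrum, matching the 1 component.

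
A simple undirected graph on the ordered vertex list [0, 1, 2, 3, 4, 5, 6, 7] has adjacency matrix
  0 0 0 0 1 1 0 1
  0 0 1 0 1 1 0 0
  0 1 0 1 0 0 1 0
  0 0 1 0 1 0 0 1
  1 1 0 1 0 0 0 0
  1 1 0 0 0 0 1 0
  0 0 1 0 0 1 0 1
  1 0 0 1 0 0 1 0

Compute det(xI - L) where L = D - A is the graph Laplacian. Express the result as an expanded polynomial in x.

With the vertex order [0, 1, 2, 3, 4, 5, 6, 7], the degrees are [3, 3, 3, 3, 3, 3, 3, 3], giving D = diag(3, 3, 3, 3, 3, 3, 3, 3) and L = D - A. Computing det(xI - L) by cofactor expansion (or equivalently via sum-over-permutations) gives x^8 - 24x^7 + 240x^6 - 1296x^5 + 4080x^4 - 7488x^3 + 7424x^2 - 3072x. The coefficient of x^7 equals -trace(L) = -24, matching the sum of degrees. There is one zero in the spectrum, matching the 1 component.

x^8 - 24x^7 + 240x^6 - 1296x^5 + 4080x^4 - 7488x^3 + 7424x^2 - 3072x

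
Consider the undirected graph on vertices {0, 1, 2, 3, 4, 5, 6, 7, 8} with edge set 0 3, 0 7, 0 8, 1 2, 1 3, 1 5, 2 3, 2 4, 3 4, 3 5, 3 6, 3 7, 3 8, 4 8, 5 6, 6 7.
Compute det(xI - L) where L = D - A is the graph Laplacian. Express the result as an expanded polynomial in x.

Each diagonal entry of L is the vertex degree and each off-diagonal entry is -1 where an edge is present, 0 otherwise; in the order [0, 1, 2, 3, 4, 5, 6, 7, 8] the diagonal is [3, 3, 3, 8, 3, 3, 3, 3, 3]. Computing det(xI - L) by cofactor expansion (or equivalently via sum-over-permutations) gives x^9 - 32x^8 + 428x^7 - 3136x^6 + 13786x^5 - 37232x^4 + 60276x^3 - 53424x^2 + 19845x. Since p(0) = det(-L) = 0, x divides p(x). The eigenvalues sum to 32, which equals trace(L) = 2|E|. The largest eigenvalue, 9, is at most the vertex count 9.

x^9 - 32x^8 + 428x^7 - 3136x^6 + 13786x^5 - 37232x^4 + 60276x^3 - 53424x^2 + 19845x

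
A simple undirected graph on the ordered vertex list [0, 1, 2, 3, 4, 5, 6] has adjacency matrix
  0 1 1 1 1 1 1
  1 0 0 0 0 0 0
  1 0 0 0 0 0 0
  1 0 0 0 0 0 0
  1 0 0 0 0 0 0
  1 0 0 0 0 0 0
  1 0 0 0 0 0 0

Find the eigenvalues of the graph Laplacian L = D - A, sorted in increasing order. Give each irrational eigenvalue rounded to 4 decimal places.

Reading degrees in the order [0, 1, 2, 3, 4, 5, 6] gives [6, 1, 1, 1, 1, 1, 1]; set D = diag(6, 1, 1, 1, 1, 1, 1) and form L = D - A. Diagonalising L (or applying a numerical eigensolver to the 7x7 matrix) gives the spectrum above. The single zero eigenvalue shows the graph is connected. There is one zero in the spectrum, matching the 1 component. By the matrix-tree theorem the graph has (1/7) * product of the nonzero eigenvalues = 1 spanning tree.

[0, 1, 1, 1, 1, 1, 7]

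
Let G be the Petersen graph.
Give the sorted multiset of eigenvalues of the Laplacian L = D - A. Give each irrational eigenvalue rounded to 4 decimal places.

The graph has 10 vertices and degree multiset [3, 3, 3, 3, 3, 3, 3, 3, 3, 3]; D is the diagonal matrix of degrees and L = D - A. The multiplicity of 0 as a Laplacian eigenvalue equals the number of connected components. The largest eigenvalue, 5, is at most the vertex count 10.

[0, 2, 2, 2, 2, 2, 5, 5, 5, 5]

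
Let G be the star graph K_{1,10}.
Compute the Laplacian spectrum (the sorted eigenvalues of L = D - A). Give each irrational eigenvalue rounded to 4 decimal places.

The graph has 11 vertices and degree multiset [10, 1, 1, 1, 1, 1, 1, 1, 1, 1, 1]; D is the diagonal matrix of degrees and L = D - A. The multiplicity of 0 as a Laplacian eigenvalue equals the number of connected components. The single zero eigenvalue shows the graph is connected.

[0, 1, 1, 1, 1, 1, 1, 1, 1, 1, 11]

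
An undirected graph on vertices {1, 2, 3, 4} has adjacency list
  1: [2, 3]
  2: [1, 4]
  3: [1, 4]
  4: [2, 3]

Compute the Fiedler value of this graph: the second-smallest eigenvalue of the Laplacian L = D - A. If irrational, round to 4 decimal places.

Each diagonal entry of L is the vertex degree and each off-diagonal entry is -1 where an edge is present, 0 otherwise; in the order [1, 2, 3, 4] the diagonal is [2, 2, 2, 2]. The sorted Laplacian eigenvalues are [0, 2, 2, 4]; the algebraic connectivity is the second entry, 2. The largest eigenvalue, 4, is at most the vertex count 4.

2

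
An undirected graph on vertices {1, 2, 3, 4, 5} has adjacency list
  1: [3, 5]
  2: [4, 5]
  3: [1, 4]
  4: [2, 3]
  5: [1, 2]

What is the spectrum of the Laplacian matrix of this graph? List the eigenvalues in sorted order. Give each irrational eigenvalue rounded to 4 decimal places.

With the vertex order [1, 2, 3, 4, 5], the degrees are [2, 2, 2, 2, 2], giving D = diag(2, 2, 2, 2, 2) and L = D - A. The multiplicity of 0 as a Laplacian eigenvalue equals the number of connected components. The single zero eigenvalue shows the graph is connected. There is one zero in the spectrum, matching the 1 component.

[0, 1.3820, 1.3820, 3.6180, 3.6180]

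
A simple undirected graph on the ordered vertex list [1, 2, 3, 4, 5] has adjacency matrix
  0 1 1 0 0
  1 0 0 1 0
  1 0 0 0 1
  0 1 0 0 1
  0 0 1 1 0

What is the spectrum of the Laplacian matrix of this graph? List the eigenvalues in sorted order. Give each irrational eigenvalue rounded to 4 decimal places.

Each diagonal entry of L is the vertex degree and each off-diagonal entry is -1 where an edge is present, 0 otherwise; in the order [1, 2, 3, 4, 5] the diagonal is [2, 2, 2, 2, 2]. The multiplicity of 0 as a Laplacian eigenvalue equals the number of connected components. The largest eigenvalue, 3.6180, is at most the vertex count 5.

[0, 1.3820, 1.3820, 3.6180, 3.6180]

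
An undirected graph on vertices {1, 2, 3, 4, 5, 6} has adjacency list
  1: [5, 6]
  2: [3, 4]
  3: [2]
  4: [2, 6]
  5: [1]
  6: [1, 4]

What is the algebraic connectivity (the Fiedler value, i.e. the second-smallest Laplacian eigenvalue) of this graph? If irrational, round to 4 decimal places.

With the vertex order [1, 2, 3, 4, 5, 6], the degrees are [2, 2, 1, 2, 1, 2], giving D = diag(2, 2, 1, 2, 1, 2) and L = D - A. Computing the eigenvalues of L and sorting gives [0, 0.2679, 1, 2, 3, 3.7321]. The Fiedler value lambda_2 = 0.2679 is strictly positive, so the graph is connected. The eigenvalues sum to 10, which equals trace(L) = 2|E|. By the matrix-tree theorem the graph has (1/6) * product of the nonzero eigenvalues = 1 spanning tree.

0.2679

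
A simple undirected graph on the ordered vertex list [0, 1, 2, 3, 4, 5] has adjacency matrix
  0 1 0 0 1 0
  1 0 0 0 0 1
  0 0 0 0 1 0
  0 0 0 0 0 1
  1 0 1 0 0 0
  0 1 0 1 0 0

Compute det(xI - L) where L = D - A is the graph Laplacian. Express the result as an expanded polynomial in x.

Each diagonal entry of L is the vertex degree and each off-diagonal entry is -1 where an edge is present, 0 otherwise; in the order [0, 1, 2, 3, 4, 5] the diagonal is [2, 2, 1, 1, 2, 2]. Computing det(xI - L) by cofactor expansion (or equivalently via sum-over-permutations) gives x^6 - 10x^5 + 36x^4 - 56x^3 + 35x^2 - 6x. Since p(0) = det(-L) = 0, x divides p(x). By the matrix-tree theorem the graph has (1/6) * product of the nonzero eigenvalues = 1 spanning tree.

x^6 - 10x^5 + 36x^4 - 56x^3 + 35x^2 - 6x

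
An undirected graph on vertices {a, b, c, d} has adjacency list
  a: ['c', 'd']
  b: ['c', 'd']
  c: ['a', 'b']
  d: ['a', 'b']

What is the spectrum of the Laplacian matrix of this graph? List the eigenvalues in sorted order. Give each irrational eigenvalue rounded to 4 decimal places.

[0, 2, 2, 4]

Each diagonal entry of L is the vertex degree and each off-diagonal entry is -1 where an edge is present, 0 otherwise; in the order [a, b, c, d] the diagonal is [2, 2, 2, 2]. Since every row of L sums to 0, the all-ones vector is in the kernel and 0 is an eigenvalue. The eigenvalues sum to 8, which equals trace(L) = 2|E|.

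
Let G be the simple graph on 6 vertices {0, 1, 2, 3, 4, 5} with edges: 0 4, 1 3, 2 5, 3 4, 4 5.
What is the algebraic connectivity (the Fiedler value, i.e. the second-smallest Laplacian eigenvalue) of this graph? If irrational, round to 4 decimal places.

0.3820

Reading degrees in the order [0, 1, 2, 3, 4, 5] gives [1, 1, 1, 2, 3, 2]; set D = diag(1, 1, 1, 2, 3, 2) and form L = D - A. The smallest Laplacian eigenvalue is always 0. The next one, lambda_2 = 0.3820, measures how hard the graph is to disconnect: larger values mean better connectivity.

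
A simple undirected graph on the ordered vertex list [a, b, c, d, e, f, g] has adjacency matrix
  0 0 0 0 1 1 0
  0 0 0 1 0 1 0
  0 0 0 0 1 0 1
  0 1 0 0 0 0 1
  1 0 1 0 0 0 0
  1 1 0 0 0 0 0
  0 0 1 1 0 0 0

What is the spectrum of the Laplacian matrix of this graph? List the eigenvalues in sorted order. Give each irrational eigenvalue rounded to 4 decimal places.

Each diagonal entry of L is the vertex degree and each off-diagonal entry is -1 where an edge is present, 0 otherwise; in the order [a, b, c, d, e, f, g] the diagonal is [2, 2, 2, 2, 2, 2, 2]. Since every row of L sums to 0, the all-ones vector is in the kernel and 0 is an eigenvalue. The single zero eigenvalue shows the graph is connected. There is one zero in the spectrum, matching the 1 component. The largest eigenvalue, 3.8019, is at most the vertex count 7.

[0, 0.7530, 0.7530, 2.4450, 2.4450, 3.8019, 3.8019]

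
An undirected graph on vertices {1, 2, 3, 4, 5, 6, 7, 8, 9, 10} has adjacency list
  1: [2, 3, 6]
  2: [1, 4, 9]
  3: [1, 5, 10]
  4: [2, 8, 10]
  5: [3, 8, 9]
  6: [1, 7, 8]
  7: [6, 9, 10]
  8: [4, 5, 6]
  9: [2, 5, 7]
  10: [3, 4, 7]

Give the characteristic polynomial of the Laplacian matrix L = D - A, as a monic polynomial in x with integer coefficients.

x^10 - 30x^9 + 390x^8 - 2880x^7 + 13305x^6 - 39882x^5 + 77640x^4 - 94800x^3 + 66000x^2 - 20000x

With the vertex order [1, 2, 3, 4, 5, 6, 7, 8, 9, 10], the degrees are [3, 3, 3, 3, 3, 3, 3, 3, 3, 3], giving D = diag(3, 3, 3, 3, 3, 3, 3, 3, 3, 3) and L = D - A. The eigenvalues of L are [0, 2, 2, 2, 2, 2, 5, 5, 5, 5]; the characteristic polynomial is the product of (x - lambda_i), which multiplies out to x^10 - 30x^9 + 390x^8 - 2880x^7 + 13305x^6 - 39882x^5 + 77640x^4 - 94800x^3 + 66000x^2 - 20000x. Since p(0) = det(-L) = 0, x divides p(x). By the matrix-tree theorem the graph has (1/10) * product of the nonzero eigenvalues = 2000 spanning trees. There is one zero in the spectrum, matching the 1 component.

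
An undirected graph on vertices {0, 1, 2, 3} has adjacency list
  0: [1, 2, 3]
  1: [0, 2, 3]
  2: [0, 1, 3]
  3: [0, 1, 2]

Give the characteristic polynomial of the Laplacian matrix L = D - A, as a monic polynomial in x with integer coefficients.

Reading degrees in the order [0, 1, 2, 3] gives [3, 3, 3, 3]; set D = diag(3, 3, 3, 3) and form L = D - A. The eigenvalues of L are [0, 4, 4, 4]; the characteristic polynomial is the product of (x - lambda_i), which multiplies out to x^4 - 12x^3 + 48x^2 - 64x. The coefficient of x^3 equals -trace(L) = -12, matching the sum of degrees. The eigenvalues sum to 12, which equals trace(L) = 2|E|.

x^4 - 12x^3 + 48x^2 - 64x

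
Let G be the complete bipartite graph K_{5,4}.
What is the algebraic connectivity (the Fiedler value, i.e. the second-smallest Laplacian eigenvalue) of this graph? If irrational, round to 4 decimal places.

4

The graph has 9 vertices and degree multiset [5, 5, 5, 5, 4, 4, 4, 4, 4]; D is the diagonal matrix of degrees and L = D - A. Computing the eigenvalues of L and sorting gives [0, 4, 4, 4, 4, 5, 5, 5, 9]. The Fiedler value lambda_2 = 4 is strictly positive, so the graph is connected. The largest eigenvalue, 9, is at most the vertex count 9. There is one zero in the spectrum, matching the 1 component.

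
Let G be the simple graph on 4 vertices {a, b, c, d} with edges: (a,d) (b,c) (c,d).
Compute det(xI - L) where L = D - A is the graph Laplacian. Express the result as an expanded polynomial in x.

Reading degrees in the order [a, b, c, d] gives [1, 1, 2, 2]; set D = diag(1, 1, 2, 2) and form L = D - A. Computing det(xI - L) by cofactor expansion (or equivalently via sum-over-permutations) gives x^4 - 6x^3 + 10x^2 - 4x. The constant term is 0 because L is singular (the all-ones vector lies in its kernel). There is one zero in the spectrum, matching the 1 component.

x^4 - 6x^3 + 10x^2 - 4x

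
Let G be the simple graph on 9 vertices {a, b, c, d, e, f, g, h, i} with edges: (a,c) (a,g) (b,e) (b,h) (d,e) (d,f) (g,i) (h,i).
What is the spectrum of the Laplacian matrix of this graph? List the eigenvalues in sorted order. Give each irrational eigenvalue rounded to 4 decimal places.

Reading degrees in the order [a, b, c, d, e, f, g, h, i] gives [2, 2, 1, 2, 2, 1, 2, 2, 2]; set D = diag(2, 2, 1, 2, 2, 1, 2, 2, 2) and form L = D - A. Diagonalising L (or applying a numerical eigensolver to the 9x9 matrix) gives the spectrum above. The single zero eigenvalue shows the graph is connected. The largest eigenvalue, 3.8794, is at most the vertex count 9. The eigenvalues sum to 16, which equals trace(L) = 2|E|.

[0, 0.1206, 0.4679, 1, 1.6527, 2.3473, 3, 3.5321, 3.8794]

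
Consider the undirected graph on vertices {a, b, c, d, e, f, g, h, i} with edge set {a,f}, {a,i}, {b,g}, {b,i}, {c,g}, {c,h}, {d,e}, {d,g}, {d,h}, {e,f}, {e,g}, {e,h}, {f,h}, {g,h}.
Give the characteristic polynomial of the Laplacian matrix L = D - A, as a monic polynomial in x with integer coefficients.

x^9 - 28x^8 + 328x^7 - 2088x^6 + 7850x^5 - 17712x^4 + 23196x^3 - 15912x^2 + 4293x

With the vertex order [a, b, c, d, e, f, g, h, i], the degrees are [2, 2, 2, 3, 4, 3, 5, 5, 2], giving D = diag(2, 2, 2, 3, 4, 3, 5, 5, 2) and L = D - A. L has integer entries, so p(x) = det(xI - L) has integer coefficients. Expanding the determinant yields x^9 - 28x^8 + 328x^7 - 2088x^6 + 7850x^5 - 17712x^4 + 23196x^3 - 15912x^2 + 4293x. The constant term is 0 because L is singular (the all-ones vector lies in its kernel). There is one zero in the spectrum, matching the 1 component.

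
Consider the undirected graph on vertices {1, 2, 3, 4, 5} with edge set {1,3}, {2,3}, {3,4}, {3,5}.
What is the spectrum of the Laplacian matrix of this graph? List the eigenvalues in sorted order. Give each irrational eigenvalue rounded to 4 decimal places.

With the vertex order [1, 2, 3, 4, 5], the degrees are [1, 1, 4, 1, 1], giving D = diag(1, 1, 4, 1, 1) and L = D - A. L is symmetric positive semidefinite, so every eigenvalue is real and nonnegative. The largest eigenvalue, 5, is at most the vertex count 5. There is one zero in the spectrum, matching the 1 component.

[0, 1, 1, 1, 5]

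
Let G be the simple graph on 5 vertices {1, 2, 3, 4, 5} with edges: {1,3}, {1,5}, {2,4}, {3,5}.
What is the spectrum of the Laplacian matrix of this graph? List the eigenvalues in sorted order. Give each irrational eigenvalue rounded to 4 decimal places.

With the vertex order [1, 2, 3, 4, 5], the degrees are [2, 1, 2, 1, 2], giving D = diag(2, 1, 2, 1, 2) and L = D - A. Since every row of L sums to 0, the all-ones vector is in the kernel and 0 is an eigenvalue. The 2 zero eigenvalues correspond to the 2 connected components. The largest eigenvalue, 3, is at most the vertex count 5.

[0, 0, 2, 3, 3]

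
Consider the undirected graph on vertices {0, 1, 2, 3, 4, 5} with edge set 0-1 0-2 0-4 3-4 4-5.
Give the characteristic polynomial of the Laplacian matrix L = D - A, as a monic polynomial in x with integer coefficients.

Reading degrees in the order [0, 1, 2, 3, 4, 5] gives [3, 1, 1, 1, 3, 1]; set D = diag(3, 1, 1, 1, 3, 1) and form L = D - A. Computing det(xI - L) by cofactor expansion (or equivalently via sum-over-permutations) gives x^6 - 10x^5 + 34x^4 - 48x^3 + 29x^2 - 6x. The constant term is 0 because L is singular (the all-ones vector lies in its kernel). By the matrix-tree theorem the graph has (1/6) * product of the nonzero eigenvalues = 1 spanning tree.

x^6 - 10x^5 + 34x^4 - 48x^3 + 29x^2 - 6x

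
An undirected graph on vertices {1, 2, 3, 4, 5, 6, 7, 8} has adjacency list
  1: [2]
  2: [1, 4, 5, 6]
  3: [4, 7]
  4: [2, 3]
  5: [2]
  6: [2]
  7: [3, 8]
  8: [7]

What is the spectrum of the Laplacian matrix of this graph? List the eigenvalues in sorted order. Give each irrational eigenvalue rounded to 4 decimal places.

Each diagonal entry of L is the vertex degree and each off-diagonal entry is -1 where an edge is present, 0 otherwise; in the order [1, 2, 3, 4, 5, 6, 7, 8] the diagonal is [1, 4, 2, 2, 1, 1, 2, 1]. Diagonalising L (or applying a numerical eigensolver to the 8x8 matrix) gives the spectrum above. The single zero eigenvalue shows the graph is connected.

[0, 0.2023, 1, 1, 1, 2.2472, 3.4527, 5.0979]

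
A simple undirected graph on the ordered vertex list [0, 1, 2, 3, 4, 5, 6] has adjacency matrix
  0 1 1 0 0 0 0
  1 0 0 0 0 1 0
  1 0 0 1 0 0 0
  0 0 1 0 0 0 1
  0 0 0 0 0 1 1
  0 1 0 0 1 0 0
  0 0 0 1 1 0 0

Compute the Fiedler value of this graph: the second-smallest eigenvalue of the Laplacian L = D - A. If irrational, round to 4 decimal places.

0.7530

Each diagonal entry of L is the vertex degree and each off-diagonal entry is -1 where an edge is present, 0 otherwise; in the order [0, 1, 2, 3, 4, 5, 6] the diagonal is [2, 2, 2, 2, 2, 2, 2]. The smallest Laplacian eigenvalue is always 0. The next one, lambda_2 = 0.7530, measures how hard the graph is to disconnect: larger values mean better connectivity. The eigenvalues sum to 14, which equals trace(L) = 2|E|. By the matrix-tree theorem the graph has (1/7) * product of the nonzero eigenvalues = 7 spanning trees.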